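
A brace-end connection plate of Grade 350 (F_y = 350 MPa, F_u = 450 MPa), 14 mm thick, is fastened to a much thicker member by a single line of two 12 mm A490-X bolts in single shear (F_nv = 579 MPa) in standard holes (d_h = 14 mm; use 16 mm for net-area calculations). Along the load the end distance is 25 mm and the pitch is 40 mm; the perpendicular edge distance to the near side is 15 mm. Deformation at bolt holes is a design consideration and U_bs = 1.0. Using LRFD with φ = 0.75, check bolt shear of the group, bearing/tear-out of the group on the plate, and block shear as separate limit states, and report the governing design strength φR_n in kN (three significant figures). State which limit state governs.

Bolt shear: A_b = π·12²/4 = 113.1 mm²; R_n = 579 × 113.1 × 2 × 1 / 1000 = 131 kN → 0.75 × 131 = 98.2 kN.
Bearing: edge l_c = 18, r_n = 136.1 kN; interior l_c = 26, r_n = 181.4 kN; R_n = 136.1 + 1·181.4 = 317.5 kN → 238 kN.
Block shear: A_gv = 910, A_nv = 574, A_nt = 98 mm²; R_n = min(0.6F_uA_nv, 0.6F_yA_gv) + U_bs·F_u·A_nt = 199.1 kN → 149 kN.
Bolt shear governs: 98.2 kN.

98.2 kN (bolt shear governs)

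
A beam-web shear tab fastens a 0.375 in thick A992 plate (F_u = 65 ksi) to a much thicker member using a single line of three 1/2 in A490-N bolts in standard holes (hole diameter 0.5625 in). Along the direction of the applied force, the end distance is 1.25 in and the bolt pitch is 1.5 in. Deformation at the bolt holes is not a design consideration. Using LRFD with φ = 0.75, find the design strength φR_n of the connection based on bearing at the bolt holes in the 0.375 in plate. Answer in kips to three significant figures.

Per bolt r_n = 1.5 l_c t F_u ≤ 3.0 d t F_u; upper limit = 3.0 × 0.5 × 0.375 × 65 = 36.56 kips.
Edge bolt: l_c = 1.25 − 0.5625/2 = 0.9688 in → 1.5 × 0.9688 × 0.375 × 65 = 35.42 → r_n = 35.42 kips.
Interior bolts: l_c = 1.5 − 0.5625 = 0.9375 in → 1.5 × 0.9375 × 0.375 × 65 = 34.28 → r_n = 34.28 kips.
R_n = 1 × 35.42 + 2 × 34.28 = 104 kips.
Design strength φR_n = 0.75 × 104 = 78 kips.

78 kips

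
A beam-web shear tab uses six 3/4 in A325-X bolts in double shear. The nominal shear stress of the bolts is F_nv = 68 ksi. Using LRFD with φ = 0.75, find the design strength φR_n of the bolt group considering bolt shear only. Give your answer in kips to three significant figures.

A_b = π × 0.75² / 4 = 0.4418 in².
R_n = F_nv · A_b · n · n_s = 68 × 0.4418 × 6 × 2 = 360.5 kips.
Design strength φR_n = 0.75 × 360.5 = 270 kips.

270 kips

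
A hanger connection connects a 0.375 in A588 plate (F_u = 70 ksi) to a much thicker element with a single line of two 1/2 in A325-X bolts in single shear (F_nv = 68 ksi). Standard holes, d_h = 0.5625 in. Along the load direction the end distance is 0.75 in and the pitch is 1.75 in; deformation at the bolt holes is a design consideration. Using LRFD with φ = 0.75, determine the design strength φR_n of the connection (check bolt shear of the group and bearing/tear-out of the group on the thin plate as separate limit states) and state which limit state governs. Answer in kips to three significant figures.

20 kips (bolt shear governs)

Bolt shear: A_b = π·0.5²/4 = 0.1963 in²; R_n = 68 × 0.1963 × 2 × 1 = 26.7 kips → 0.75 × 26.7 = 20 kips.
Bearing (1.2 l_c t F_u ≤ 2.4 d t F_u): upper limit = 2.4·0.5·0.375·70 = 31.5 kips.
  Edge l_c = 0.75 − 0.5625/2 = 0.4688 → r_n = 14.77 kips; interior l_c = 1.75 − 0.5625 = 1.188 → r_n = 31.5 kips.
  R_n,bearing = 1·14.77 + 1·31.5 = 46.27 kips → 0.75 × 46.27 = 34.7 kips.
Bolt shear governs: 20 kips.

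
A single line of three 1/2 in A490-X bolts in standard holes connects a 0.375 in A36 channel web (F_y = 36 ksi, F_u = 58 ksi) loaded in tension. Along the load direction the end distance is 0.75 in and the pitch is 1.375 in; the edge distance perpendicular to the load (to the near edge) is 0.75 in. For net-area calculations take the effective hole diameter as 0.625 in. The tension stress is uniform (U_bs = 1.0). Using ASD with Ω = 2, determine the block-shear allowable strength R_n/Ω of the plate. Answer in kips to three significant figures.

Shear plane L_v = 0.75 + 2·1.375 = 3.5 in; A_gv = 3.5 × 0.375 = 1.312 in².
A_nv = (3.5 − 2.5·0.625) × 0.375 = 0.7266 in².
A_nt = (0.75 − 0.5·0.625) × 0.375 = 0.1641 in².
0.6 F_u A_nv = 25.28 kips; 0.6 F_y A_gv = 28.35 kips → shear rupture governs the shear term.
R_n = 25.28 + 1.0 × 58 × 0.1641 = 34.8 kips.
Allowable strength R_n/Ω = 34.8 / 2 = 17.4 kips.

17.4 kips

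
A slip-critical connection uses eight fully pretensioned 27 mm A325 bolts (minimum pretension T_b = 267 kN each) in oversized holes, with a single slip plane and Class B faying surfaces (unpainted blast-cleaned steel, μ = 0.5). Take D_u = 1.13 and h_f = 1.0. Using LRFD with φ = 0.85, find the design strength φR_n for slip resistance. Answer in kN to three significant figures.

1030 kN

R_n = μ · D_u · h_f · T_b · n_s · n_b = 0.5 × 1.13 × 1.0 × 267 × 1 × 8 = 1207 kN.
Design strength φR_n = 0.85 × 1207 = 1030 kN.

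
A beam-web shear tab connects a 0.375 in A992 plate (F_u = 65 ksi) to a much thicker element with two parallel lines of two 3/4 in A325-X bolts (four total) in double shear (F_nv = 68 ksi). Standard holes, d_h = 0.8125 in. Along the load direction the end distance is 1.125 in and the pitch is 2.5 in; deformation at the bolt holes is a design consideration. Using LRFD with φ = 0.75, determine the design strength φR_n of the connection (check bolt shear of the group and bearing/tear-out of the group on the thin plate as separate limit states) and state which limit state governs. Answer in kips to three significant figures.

Bolt shear: A_b = π·0.75²/4 = 0.4418 in²; R_n = 68 × 0.4418 × 4 × 2 = 240.3 kips → 0.75 × 240.3 = 180 kips.
Bearing (1.2 l_c t F_u ≤ 2.4 d t F_u): upper limit = 2.4·0.75·0.375·65 = 43.87 kips.
  Edge l_c = 1.125 − 0.8125/2 = 0.7188 → r_n = 21.02 kips; interior l_c = 2.5 − 0.8125 = 1.688 → r_n = 43.87 kips.
  R_n,bearing = 2·21.02 + 2·43.87 = 129.8 kips → 0.75 × 129.8 = 97.3 kips.
Bearing governs: 97.3 kips.

97.3 kips (bearing governs)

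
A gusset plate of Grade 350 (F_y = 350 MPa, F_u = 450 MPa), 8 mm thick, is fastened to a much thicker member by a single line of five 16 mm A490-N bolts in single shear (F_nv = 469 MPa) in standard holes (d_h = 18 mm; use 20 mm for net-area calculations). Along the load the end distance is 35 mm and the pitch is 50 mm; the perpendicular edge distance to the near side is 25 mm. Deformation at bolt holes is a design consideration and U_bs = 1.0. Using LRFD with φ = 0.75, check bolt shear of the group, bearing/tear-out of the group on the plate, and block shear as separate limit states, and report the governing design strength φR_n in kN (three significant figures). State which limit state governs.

275 kN (block shear governs)

Bolt shear: A_b = π·16²/4 = 201.1 mm²; R_n = 469 × 201.1 × 5 × 1 / 1000 = 471.5 kN → 0.75 × 471.5 = 354 kN.
Bearing: edge l_c = 26, r_n = 112.3 kN; interior l_c = 32, r_n = 138.2 kN; R_n = 112.3 + 4·138.2 = 665.3 kN → 499 kN.
Block shear: A_gv = 1880, A_nv = 1160, A_nt = 120 mm²; R_n = min(0.6F_uA_nv, 0.6F_yA_gv) + U_bs·F_u·A_nt = 367.2 kN → 275 kN.
Block shear governs: 275 kN.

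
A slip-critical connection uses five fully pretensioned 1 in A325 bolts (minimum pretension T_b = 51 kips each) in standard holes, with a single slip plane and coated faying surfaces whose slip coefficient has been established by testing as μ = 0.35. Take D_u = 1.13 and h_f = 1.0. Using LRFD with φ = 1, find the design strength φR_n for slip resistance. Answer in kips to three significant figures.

101 kips

R_n = μ · D_u · h_f · T_b · n_s · n_b = 0.35 × 1.13 × 1.0 × 51 × 1 × 5 = 100.9 kips.
Design strength φR_n = 1 × 100.9 = 101 kips.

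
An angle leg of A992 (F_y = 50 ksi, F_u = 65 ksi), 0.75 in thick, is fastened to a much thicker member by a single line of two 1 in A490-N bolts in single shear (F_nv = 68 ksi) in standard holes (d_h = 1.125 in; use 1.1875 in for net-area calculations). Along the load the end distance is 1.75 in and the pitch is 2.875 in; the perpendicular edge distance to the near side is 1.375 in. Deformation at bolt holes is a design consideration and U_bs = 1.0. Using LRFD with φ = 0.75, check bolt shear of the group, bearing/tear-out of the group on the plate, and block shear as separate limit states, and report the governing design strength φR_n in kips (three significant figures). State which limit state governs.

Bolt shear: A_b = π·1²/4 = 0.7854 in²; R_n = 68 × 0.7854 × 2 × 1 = 106.8 kips → 0.75 × 106.8 = 80.1 kips.
Bearing: edge l_c = 1.188, r_n = 69.47 kips; interior l_c = 1.75, r_n = 102.4 kips; R_n = 69.47 + 1·102.4 = 171.8 kips → 129 kips.
Block shear: A_gv = 3.469, A_nv = 2.133, A_nt = 0.5859 in²; R_n = min(0.6F_uA_nv, 0.6F_yA_gv) + U_bs·F_u·A_nt = 121.3 kips → 90.9 kips.
Bolt shear governs: 80.1 kips.

80.1 kips (bolt shear governs)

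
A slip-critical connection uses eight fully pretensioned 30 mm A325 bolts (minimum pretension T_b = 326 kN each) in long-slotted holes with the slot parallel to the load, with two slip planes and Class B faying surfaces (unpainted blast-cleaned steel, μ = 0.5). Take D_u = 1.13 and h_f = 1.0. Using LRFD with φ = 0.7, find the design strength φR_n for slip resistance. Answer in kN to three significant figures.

R_n = μ · D_u · h_f · T_b · n_s · n_b = 0.5 × 1.13 × 1.0 × 326 × 2 × 8 = 2947 kN.
Design strength φR_n = 0.7 × 2947 = 2060 kN.

2060 kN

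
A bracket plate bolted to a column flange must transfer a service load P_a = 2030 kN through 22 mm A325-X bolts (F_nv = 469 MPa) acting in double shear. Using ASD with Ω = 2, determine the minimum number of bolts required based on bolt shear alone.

12 bolts

A_b = π·22²/4 = 380.1 mm².
Per-bolt allowable strength R_n/Ω = 469 × 380.1 × 2 / 1000 / 2 = 178.3 kN.
n ≥ 2030 / 178.3 = 11.39 → use 12 bolts.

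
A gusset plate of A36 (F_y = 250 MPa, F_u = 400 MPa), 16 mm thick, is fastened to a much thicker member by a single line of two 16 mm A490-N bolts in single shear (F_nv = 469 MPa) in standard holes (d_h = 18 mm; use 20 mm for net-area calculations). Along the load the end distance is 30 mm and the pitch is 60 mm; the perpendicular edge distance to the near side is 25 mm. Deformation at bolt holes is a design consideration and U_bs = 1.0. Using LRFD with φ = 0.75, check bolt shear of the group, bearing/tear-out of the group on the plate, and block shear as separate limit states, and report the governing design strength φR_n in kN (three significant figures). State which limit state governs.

141 kN (bolt shear governs)

Bolt shear: A_b = π·16²/4 = 201.1 mm²; R_n = 469 × 201.1 × 2 × 1 / 1000 = 188.6 kN → 0.75 × 188.6 = 141 kN.
Bearing: edge l_c = 21, r_n = 161.3 kN; interior l_c = 42, r_n = 245.8 kN; R_n = 161.3 + 1·245.8 = 407 kN → 305 kN.
Block shear: A_gv = 1440, A_nv = 960, A_nt = 240 mm²; R_n = min(0.6F_uA_nv, 0.6F_yA_gv) + U_bs·F_u·A_nt = 312 kN → 234 kN.
Bolt shear governs: 141 kN.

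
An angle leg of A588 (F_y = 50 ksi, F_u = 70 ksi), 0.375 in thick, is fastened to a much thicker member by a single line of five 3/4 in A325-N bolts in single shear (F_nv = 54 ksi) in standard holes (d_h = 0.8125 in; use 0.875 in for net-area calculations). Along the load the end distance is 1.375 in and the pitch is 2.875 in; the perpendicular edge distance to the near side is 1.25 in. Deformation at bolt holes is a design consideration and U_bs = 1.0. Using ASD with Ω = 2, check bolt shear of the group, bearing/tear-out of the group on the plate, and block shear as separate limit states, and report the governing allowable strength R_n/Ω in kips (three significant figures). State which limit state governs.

Bolt shear: A_b = π·0.75²/4 = 0.4418 in²; R_n = 54 × 0.4418 × 5 × 1 = 119.3 kips → 119.3 / 2 = 59.6 kips.
Bearing: edge l_c = 0.9688, r_n = 30.52 kips; interior l_c = 2.062, r_n = 47.25 kips; R_n = 30.52 + 4·47.25 = 219.5 kips → 110 kips.
Block shear: A_gv = 4.828, A_nv = 3.352, A_nt = 0.3047 in²; R_n = min(0.6F_uA_nv, 0.6F_yA_gv) + U_bs·F_u·A_nt = 162.1 kips → 81 kips.
Bolt shear governs: 59.6 kips.

59.6 kips (bolt shear governs)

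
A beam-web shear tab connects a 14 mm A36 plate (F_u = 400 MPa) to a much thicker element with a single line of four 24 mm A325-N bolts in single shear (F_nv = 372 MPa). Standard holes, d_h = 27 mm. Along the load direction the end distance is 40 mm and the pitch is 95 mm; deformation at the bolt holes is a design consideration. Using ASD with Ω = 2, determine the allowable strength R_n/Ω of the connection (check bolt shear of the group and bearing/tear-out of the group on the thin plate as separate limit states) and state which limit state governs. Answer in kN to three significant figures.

Bolt shear: A_b = π·24²/4 = 452.4 mm²; R_n = 372 × 452.4 × 4 × 1 / 1000 = 673.2 kN → 673.2 / 2 = 337 kN.
Bearing (1.2 l_c t F_u ≤ 2.4 d t F_u): upper limit = 2.4·24·14·400 / 1000 = 322.6 kN.
  Edge l_c = 40 − 27/2 = 26.5 → r_n = 178.1 kN; interior l_c = 95 − 27 = 68 → r_n = 322.6 kN.
  R_n,bearing = 1·178.1 + 3·322.6 = 1146 kN → 1146 / 2 = 573 kN.
Bolt shear governs: 337 kN.

337 kN (bolt shear governs)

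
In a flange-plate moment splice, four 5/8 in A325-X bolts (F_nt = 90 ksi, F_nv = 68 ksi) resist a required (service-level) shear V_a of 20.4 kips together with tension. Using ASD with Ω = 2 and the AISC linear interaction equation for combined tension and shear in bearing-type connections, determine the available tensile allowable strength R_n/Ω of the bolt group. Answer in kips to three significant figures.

44.8 kips

A_b = π·0.625²/4 = 0.3068 in²; f_rv = 20.4 / (4 × 0.3068) = 16.62 ksi.
F'_nt = 1.3 F_nt − (Ω F_nt / F_nv) f_rv = 1.3·90 − (2·90/68)·16.62 = 73 ksi, capped at F_nt → F'_nt = 73 ksi.
R_n = F'_nt · A_b · n = 73 × 0.3068 × 4 = 89.58 kips.
Allowable strength R_n/Ω = 89.58 / 2 = 44.8 kips.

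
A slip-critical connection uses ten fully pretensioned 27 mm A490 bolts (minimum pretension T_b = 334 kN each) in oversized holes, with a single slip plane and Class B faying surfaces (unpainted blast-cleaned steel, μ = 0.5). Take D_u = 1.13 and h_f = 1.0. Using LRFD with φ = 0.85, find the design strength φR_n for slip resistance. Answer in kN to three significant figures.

R_n = μ · D_u · h_f · T_b · n_s · n_b = 0.5 × 1.13 × 1.0 × 334 × 1 × 10 = 1887 kN.
Design strength φR_n = 0.85 × 1887 = 1600 kN.

1600 kN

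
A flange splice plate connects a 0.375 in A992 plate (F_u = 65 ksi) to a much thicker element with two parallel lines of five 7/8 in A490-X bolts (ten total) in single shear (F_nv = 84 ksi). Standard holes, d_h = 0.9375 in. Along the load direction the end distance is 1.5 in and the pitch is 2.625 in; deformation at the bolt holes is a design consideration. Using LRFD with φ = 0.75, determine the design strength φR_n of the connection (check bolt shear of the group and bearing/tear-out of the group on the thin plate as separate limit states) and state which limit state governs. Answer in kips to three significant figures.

Bolt shear: A_b = π·0.875²/4 = 0.6013 in²; R_n = 84 × 0.6013 × 10 × 1 = 505.1 kips → 0.75 × 505.1 = 379 kips.
Bearing (1.2 l_c t F_u ≤ 2.4 d t F_u): upper limit = 2.4·0.875·0.375·65 = 51.19 kips.
  Edge l_c = 1.5 − 0.9375/2 = 1.031 → r_n = 30.16 kips; interior l_c = 2.625 − 0.9375 = 1.688 → r_n = 49.36 kips.
  R_n,bearing = 2·30.16 + 8·49.36 = 455.2 kips → 0.75 × 455.2 = 341 kips.
Bearing governs: 341 kips.

341 kips (bearing governs)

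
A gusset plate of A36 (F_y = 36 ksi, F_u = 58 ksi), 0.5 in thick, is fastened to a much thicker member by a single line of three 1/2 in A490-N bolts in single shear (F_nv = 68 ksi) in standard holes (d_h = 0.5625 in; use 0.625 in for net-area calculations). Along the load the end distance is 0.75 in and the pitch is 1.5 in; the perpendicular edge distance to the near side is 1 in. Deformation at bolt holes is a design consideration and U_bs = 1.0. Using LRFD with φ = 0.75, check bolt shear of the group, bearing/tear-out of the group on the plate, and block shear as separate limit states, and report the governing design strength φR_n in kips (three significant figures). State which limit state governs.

Bolt shear: A_b = π·0.5²/4 = 0.1963 in²; R_n = 68 × 0.1963 × 3 × 1 = 40.06 kips → 0.75 × 40.06 = 30 kips.
Bearing: edge l_c = 0.4688, r_n = 16.31 kips; interior l_c = 0.9375, r_n = 32.62 kips; R_n = 16.31 + 2·32.62 = 81.56 kips → 61.2 kips.
Block shear: A_gv = 1.875, A_nv = 1.094, A_nt = 0.3438 in²; R_n = min(0.6F_uA_nv, 0.6F_yA_gv) + U_bs·F_u·A_nt = 58 kips → 43.5 kips.
Bolt shear governs: 30 kips.

30 kips (bolt shear governs)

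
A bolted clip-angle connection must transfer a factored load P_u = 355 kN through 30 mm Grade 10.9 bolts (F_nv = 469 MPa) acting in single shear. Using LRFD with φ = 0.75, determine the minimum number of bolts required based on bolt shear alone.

2 bolts

A_b = π·30²/4 = 706.9 mm².
Per-bolt design strength φR_n = 0.75 × 469 × 706.9 × 1 / 1000 = 248.6 kN.
n ≥ 355 / 248.6 = 1.428 → use 2 bolts.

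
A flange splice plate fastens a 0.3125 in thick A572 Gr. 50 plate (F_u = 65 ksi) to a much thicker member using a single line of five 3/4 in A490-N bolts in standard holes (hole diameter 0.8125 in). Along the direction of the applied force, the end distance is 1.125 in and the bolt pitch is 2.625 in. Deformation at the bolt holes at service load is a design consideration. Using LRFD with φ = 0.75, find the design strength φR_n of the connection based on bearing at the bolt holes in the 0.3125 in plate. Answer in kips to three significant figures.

123 kips

Per bolt r_n = 1.2 l_c t F_u ≤ 2.4 d t F_u; upper limit = 2.4 × 0.75 × 0.3125 × 65 = 36.56 kips.
Edge bolt: l_c = 1.125 − 0.8125/2 = 0.7188 in → 1.2 × 0.7188 × 0.3125 × 65 = 17.52 → r_n = 17.52 kips.
Interior bolts: l_c = 2.625 − 0.8125 = 1.812 in → 1.2 × 1.812 × 0.3125 × 65 = 44.18 → r_n = 36.56 kips.
R_n = 1 × 17.52 + 4 × 36.56 = 163.8 kips.
Design strength φR_n = 0.75 × 163.8 = 123 kips.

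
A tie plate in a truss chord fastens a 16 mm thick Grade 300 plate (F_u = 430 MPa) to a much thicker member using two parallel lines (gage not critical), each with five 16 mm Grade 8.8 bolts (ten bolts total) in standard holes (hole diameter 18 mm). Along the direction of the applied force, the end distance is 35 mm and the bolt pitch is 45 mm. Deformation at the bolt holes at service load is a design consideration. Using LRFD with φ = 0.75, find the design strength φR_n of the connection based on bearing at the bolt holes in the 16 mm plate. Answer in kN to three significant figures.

Per bolt r_n = 1.2 l_c t F_u ≤ 2.4 d t F_u; upper limit = 2.4 × 16 × 16 × 430 / 1000 = 264.2 kN.
Edge bolt: l_c = 35 − 18/2 = 26 mm → 1.2 × 26 × 16 × 430 / 1000 = 214.7 → r_n = 214.7 kN.
Interior bolts: l_c = 45 − 18 = 27 mm → 1.2 × 27 × 16 × 430 / 1000 = 222.9 → r_n = 222.9 kN.
R_n = 2 × 214.7 + 8 × 222.9 = 2213 kN.
Design strength φR_n = 0.75 × 2213 = 1660 kN.

1660 kN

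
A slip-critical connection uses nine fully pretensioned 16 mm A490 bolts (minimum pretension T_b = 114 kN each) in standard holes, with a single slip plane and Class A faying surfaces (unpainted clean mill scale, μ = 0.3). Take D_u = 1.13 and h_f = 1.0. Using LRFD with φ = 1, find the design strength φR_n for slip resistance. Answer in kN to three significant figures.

R_n = μ · D_u · h_f · T_b · n_s · n_b = 0.3 × 1.13 × 1.0 × 114 × 1 × 9 = 347.8 kN.
Design strength φR_n = 1 × 347.8 = 348 kN.

348 kN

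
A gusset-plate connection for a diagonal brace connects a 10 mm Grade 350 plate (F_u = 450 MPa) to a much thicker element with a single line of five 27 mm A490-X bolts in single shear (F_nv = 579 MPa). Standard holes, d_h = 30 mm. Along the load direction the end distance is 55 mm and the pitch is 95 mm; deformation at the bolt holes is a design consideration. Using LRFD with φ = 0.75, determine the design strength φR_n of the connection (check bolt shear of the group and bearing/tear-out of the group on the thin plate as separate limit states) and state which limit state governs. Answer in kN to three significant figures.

1040 kN (bearing governs)

Bolt shear: A_b = π·27²/4 = 572.6 mm²; R_n = 579 × 572.6 × 5 × 1 / 1000 = 1658 kN → 0.75 × 1658 = 1240 kN.
Bearing (1.2 l_c t F_u ≤ 2.4 d t F_u): upper limit = 2.4·27·10·450 / 1000 = 291.6 kN.
  Edge l_c = 55 − 30/2 = 40 → r_n = 216 kN; interior l_c = 95 − 30 = 65 → r_n = 291.6 kN.
  R_n,bearing = 1·216 + 4·291.6 = 1382 kN → 0.75 × 1382 = 1040 kN.
Bearing governs: 1040 kN.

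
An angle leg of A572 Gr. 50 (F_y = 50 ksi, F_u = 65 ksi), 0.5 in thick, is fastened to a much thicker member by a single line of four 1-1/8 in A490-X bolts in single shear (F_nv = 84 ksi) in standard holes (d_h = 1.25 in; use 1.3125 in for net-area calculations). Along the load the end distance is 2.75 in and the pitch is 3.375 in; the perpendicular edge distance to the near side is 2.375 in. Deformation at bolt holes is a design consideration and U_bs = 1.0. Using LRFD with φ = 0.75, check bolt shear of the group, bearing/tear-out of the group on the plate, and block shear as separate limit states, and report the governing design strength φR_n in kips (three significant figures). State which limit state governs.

163 kips (block shear governs)

Bolt shear: A_b = π·1.125²/4 = 0.994 in²; R_n = 84 × 0.994 × 4 × 1 = 334 kips → 0.75 × 334 = 250 kips.
Bearing: edge l_c = 2.125, r_n = 82.88 kips; interior l_c = 2.125, r_n = 82.88 kips; R_n = 82.88 + 3·82.88 = 331.5 kips → 249 kips.
Block shear: A_gv = 6.438, A_nv = 4.141, A_nt = 0.8594 in²; R_n = min(0.6F_uA_nv, 0.6F_yA_gv) + U_bs·F_u·A_nt = 217.3 kips → 163 kips.
Block shear governs: 163 kips.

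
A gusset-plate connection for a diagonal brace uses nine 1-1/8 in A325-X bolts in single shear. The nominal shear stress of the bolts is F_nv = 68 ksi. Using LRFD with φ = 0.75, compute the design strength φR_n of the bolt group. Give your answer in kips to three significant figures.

456 kips

A_b = π × 1.125² / 4 = 0.994 in².
R_n = F_nv · A_b · n · n_s = 68 × 0.994 × 9 × 1 = 608.3 kips.
Design strength φR_n = 0.75 × 608.3 = 456 kips.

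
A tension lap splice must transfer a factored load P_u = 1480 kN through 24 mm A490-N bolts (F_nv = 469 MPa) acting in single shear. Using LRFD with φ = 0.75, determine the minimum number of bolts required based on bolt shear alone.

A_b = π·24²/4 = 452.4 mm².
Per-bolt design strength φR_n = 0.75 × 469 × 452.4 × 1 / 1000 = 159.1 kN.
n ≥ 1480 / 159.1 = 9.301 → use 10 bolts.

10 bolts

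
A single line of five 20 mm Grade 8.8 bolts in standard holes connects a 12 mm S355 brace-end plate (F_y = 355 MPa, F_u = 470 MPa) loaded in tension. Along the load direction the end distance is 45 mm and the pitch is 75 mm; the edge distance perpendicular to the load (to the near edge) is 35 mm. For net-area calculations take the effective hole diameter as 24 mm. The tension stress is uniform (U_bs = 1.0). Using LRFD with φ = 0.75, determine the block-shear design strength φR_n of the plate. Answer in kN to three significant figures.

Shear plane L_v = 45 + 4·75 = 345 mm; A_gv = 345 × 12 = 4140 mm².
A_nv = (345 − 4.5·24) × 12 = 2844 mm².
A_nt = (35 − 0.5·24) × 12 = 276 mm².
0.6 F_u A_nv = 802 kN; 0.6 F_y A_gv = 881.8 kN → shear rupture governs the shear term.
R_n = 802 + 1.0 × 470 × 276 / 1000 = 931.7 kN.
Design strength φR_n = 0.75 × 931.7 = 699 kN.

699 kN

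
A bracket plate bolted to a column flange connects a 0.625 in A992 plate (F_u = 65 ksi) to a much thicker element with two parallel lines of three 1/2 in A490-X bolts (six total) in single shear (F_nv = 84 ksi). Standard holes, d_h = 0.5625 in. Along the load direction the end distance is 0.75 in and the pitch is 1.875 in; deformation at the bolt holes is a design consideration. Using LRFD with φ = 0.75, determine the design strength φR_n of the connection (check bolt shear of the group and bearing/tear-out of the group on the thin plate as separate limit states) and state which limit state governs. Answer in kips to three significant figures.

Bolt shear: A_b = π·0.5²/4 = 0.1963 in²; R_n = 84 × 0.1963 × 6 × 1 = 98.96 kips → 0.75 × 98.96 = 74.2 kips.
Bearing (1.2 l_c t F_u ≤ 2.4 d t F_u): upper limit = 2.4·0.5·0.625·65 = 48.75 kips.
  Edge l_c = 0.75 − 0.5625/2 = 0.4688 → r_n = 22.85 kips; interior l_c = 1.875 − 0.5625 = 1.312 → r_n = 48.75 kips.
  R_n,bearing = 2·22.85 + 4·48.75 = 240.7 kips → 0.75 × 240.7 = 181 kips.
Bolt shear governs: 74.2 kips.

74.2 kips (bolt shear governs)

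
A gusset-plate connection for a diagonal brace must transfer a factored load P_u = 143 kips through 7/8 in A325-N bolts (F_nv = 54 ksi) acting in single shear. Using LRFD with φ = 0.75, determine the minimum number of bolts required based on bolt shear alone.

A_b = π·0.875²/4 = 0.6013 in².
Per-bolt design strength φR_n = 0.75 × 54 × 0.6013 × 1 = 24.35 kips.
n ≥ 143 / 24.35 = 5.872 → use 6 bolts.

6 bolts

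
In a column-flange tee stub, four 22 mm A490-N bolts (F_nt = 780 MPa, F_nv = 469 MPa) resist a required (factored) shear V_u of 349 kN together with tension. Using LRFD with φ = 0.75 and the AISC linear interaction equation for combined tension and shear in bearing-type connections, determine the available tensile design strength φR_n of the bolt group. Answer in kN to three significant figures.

A_b = π·22²/4 = 380.1 mm²; f_rv = 349 × 1000 / (4 × 380.1) = 229.5 MPa.
F'_nt = 1.3 F_nt − (F_nt / φF_nv) f_rv = 1.3·780 − (780/(0.75·469))·229.5 = 505 MPa, capped at F_nt → F'_nt = 505 MPa.
R_n = F'_nt · A_b · n = 505 × 380.1 × 4 / 1000 = 767.9 kN.
Design strength φR_n = 0.75 × 767.9 = 576 kN.

576 kN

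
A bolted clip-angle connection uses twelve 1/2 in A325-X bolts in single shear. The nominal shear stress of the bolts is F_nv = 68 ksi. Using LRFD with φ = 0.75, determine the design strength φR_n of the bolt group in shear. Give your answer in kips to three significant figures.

120 kips

A_b = π × 0.5² / 4 = 0.1963 in².
R_n = F_nv · A_b · n · n_s = 68 × 0.1963 × 12 × 1 = 160.2 kips.
Design strength φR_n = 0.75 × 160.2 = 120 kips.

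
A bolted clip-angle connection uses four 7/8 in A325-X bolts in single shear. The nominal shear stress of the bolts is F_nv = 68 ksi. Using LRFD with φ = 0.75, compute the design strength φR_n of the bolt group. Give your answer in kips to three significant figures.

A_b = π × 0.875² / 4 = 0.6013 in².
R_n = F_nv · A_b · n · n_s = 68 × 0.6013 × 4 × 1 = 163.6 kips.
Design strength φR_n = 0.75 × 163.6 = 123 kips.

123 kips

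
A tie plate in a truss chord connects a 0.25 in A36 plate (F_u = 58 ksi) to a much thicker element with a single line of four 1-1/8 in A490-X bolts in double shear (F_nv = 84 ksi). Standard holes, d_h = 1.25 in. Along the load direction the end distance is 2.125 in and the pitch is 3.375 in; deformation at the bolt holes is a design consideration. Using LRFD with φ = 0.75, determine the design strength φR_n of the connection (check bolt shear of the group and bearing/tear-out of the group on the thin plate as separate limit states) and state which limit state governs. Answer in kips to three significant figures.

Bolt shear: A_b = π·1.125²/4 = 0.994 in²; R_n = 84 × 0.994 × 4 × 2 = 668 kips → 0.75 × 668 = 501 kips.
Bearing (1.2 l_c t F_u ≤ 2.4 d t F_u): upper limit = 2.4·1.125·0.25·58 = 39.15 kips.
  Edge l_c = 2.125 − 1.25/2 = 1.5 → r_n = 26.1 kips; interior l_c = 3.375 − 1.25 = 2.125 → r_n = 36.97 kips.
  R_n,bearing = 1·26.1 + 3·36.97 = 137 kips → 0.75 × 137 = 103 kips.
Bearing governs: 103 kips.

103 kips (bearing governs)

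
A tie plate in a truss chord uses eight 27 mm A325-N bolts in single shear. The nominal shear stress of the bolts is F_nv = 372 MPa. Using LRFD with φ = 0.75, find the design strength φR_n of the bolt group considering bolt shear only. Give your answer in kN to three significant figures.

A_b = π × 27² / 4 = 572.6 mm².
R_n = F_nv · A_b · n · n_s = 372 × 572.6 × 8 × 1 / 1000 = 1704 kN.
Design strength φR_n = 0.75 × 1704 = 1280 kN.

1280 kN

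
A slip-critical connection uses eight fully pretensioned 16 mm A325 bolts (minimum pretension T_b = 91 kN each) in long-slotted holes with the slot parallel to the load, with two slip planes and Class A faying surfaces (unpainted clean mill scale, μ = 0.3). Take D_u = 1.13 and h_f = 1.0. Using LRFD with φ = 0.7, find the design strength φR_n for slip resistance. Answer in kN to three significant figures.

R_n = μ · D_u · h_f · T_b · n_s · n_b = 0.3 × 1.13 × 1.0 × 91 × 2 × 8 = 493.6 kN.
Design strength φR_n = 0.7 × 493.6 = 346 kN.

346 kN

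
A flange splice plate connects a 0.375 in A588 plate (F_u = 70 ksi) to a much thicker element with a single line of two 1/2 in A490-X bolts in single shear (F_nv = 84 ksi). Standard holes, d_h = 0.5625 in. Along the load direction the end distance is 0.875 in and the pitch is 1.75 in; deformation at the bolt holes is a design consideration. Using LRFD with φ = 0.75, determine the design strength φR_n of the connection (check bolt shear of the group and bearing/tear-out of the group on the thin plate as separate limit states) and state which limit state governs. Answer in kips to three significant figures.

Bolt shear: A_b = π·0.5²/4 = 0.1963 in²; R_n = 84 × 0.1963 × 2 × 1 = 32.99 kips → 0.75 × 32.99 = 24.7 kips.
Bearing (1.2 l_c t F_u ≤ 2.4 d t F_u): upper limit = 2.4·0.5·0.375·70 = 31.5 kips.
  Edge l_c = 0.875 − 0.5625/2 = 0.5938 → r_n = 18.7 kips; interior l_c = 1.75 − 0.5625 = 1.188 → r_n = 31.5 kips.
  R_n,bearing = 1·18.7 + 1·31.5 = 50.2 kips → 0.75 × 50.2 = 37.7 kips.
Bolt shear governs: 24.7 kips.

24.7 kips (bolt shear governs)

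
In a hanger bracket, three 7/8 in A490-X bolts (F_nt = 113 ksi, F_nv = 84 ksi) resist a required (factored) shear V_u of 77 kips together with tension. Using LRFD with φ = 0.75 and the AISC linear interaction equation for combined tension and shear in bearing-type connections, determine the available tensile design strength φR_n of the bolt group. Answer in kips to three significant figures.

A_b = π·0.875²/4 = 0.6013 in²; f_rv = 77 / (3 × 0.6013) = 42.68 ksi.
F'_nt = 1.3 F_nt − (F_nt / φF_nv) f_rv = 1.3·113 − (113/(0.75·84))·42.68 = 70.34 ksi, capped at F_nt → F'_nt = 70.34 ksi.
R_n = F'_nt · A_b · n = 70.34 × 0.6013 × 3 = 126.9 kips.
Design strength φR_n = 0.75 × 126.9 = 95.2 kips.

95.2 kips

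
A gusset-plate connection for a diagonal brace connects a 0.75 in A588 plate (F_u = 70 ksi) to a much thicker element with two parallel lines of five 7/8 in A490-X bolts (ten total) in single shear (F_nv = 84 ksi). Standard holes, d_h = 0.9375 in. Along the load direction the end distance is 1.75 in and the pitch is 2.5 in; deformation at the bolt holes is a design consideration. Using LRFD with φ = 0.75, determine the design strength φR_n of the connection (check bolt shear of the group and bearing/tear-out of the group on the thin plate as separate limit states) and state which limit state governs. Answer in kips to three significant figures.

379 kips (bolt shear governs)

Bolt shear: A_b = π·0.875²/4 = 0.6013 in²; R_n = 84 × 0.6013 × 10 × 1 = 505.1 kips → 0.75 × 505.1 = 379 kips.
Bearing (1.2 l_c t F_u ≤ 2.4 d t F_u): upper limit = 2.4·0.875·0.75·70 = 110.3 kips.
  Edge l_c = 1.75 − 0.9375/2 = 1.281 → r_n = 80.72 kips; interior l_c = 2.5 − 0.9375 = 1.562 → r_n = 98.44 kips.
  R_n,bearing = 2·80.72 + 8·98.44 = 948.9 kips → 0.75 × 948.9 = 712 kips.
Bolt shear governs: 379 kips.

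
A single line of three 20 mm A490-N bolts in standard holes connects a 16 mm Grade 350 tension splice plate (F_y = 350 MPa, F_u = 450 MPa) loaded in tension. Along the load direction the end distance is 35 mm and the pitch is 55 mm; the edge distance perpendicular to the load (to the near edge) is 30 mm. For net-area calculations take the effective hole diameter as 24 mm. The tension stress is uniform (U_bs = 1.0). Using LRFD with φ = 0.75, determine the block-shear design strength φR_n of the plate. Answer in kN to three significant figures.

Shear plane L_v = 35 + 2·55 = 145 mm; A_gv = 145 × 16 = 2320 mm².
A_nv = (145 − 2.5·24) × 16 = 1360 mm².
A_nt = (30 − 0.5·24) × 16 = 288 mm².
0.6 F_u A_nv = 367.2 kN; 0.6 F_y A_gv = 487.2 kN → shear rupture governs the shear term.
R_n = 367.2 + 1.0 × 450 × 288 / 1000 = 496.8 kN.
Design strength φR_n = 0.75 × 496.8 = 373 kN.

373 kN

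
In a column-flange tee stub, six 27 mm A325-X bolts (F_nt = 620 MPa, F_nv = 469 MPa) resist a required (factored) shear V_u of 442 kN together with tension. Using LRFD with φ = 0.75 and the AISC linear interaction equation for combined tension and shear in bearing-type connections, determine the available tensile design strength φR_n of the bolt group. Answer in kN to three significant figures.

1490 kN

A_b = π·27²/4 = 572.6 mm²; f_rv = 442 × 1000 / (6 × 572.6) = 128.7 MPa.
F'_nt = 1.3 F_nt − (F_nt / φF_nv) f_rv = 1.3·620 − (620/(0.75·469))·128.7 = 579.2 MPa, capped at F_nt → F'_nt = 579.2 MPa.
R_n = F'_nt · A_b · n = 579.2 × 572.6 × 6 / 1000 = 1990 kN.
Design strength φR_n = 0.75 × 1990 = 1490 kN.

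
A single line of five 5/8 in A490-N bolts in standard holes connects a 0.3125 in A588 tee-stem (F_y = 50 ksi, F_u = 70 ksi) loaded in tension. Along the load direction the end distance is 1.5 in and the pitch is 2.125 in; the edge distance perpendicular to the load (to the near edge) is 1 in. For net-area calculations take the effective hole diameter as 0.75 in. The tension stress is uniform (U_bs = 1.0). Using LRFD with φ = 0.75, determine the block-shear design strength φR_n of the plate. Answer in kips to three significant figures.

Shear plane L_v = 1.5 + 4·2.125 = 10 in; A_gv = 10 × 0.3125 = 3.125 in².
A_nv = (10 − 4.5·0.75) × 0.3125 = 2.07 in².
A_nt = (1 − 0.5·0.75) × 0.3125 = 0.1953 in².
0.6 F_u A_nv = 86.95 kips; 0.6 F_y A_gv = 93.75 kips → shear rupture governs the shear term.
R_n = 86.95 + 1.0 × 70 × 0.1953 = 100.6 kips.
Design strength φR_n = 0.75 × 100.6 = 75.5 kips.

75.5 kips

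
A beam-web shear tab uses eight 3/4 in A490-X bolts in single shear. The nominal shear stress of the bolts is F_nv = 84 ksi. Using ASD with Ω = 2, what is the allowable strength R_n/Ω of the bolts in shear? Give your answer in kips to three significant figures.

A_b = π × 0.75² / 4 = 0.4418 in².
R_n = F_nv · A_b · n · n_s = 84 × 0.4418 × 8 × 1 = 296.9 kips.
Allowable strength R_n/Ω = 296.9 / 2 = 148 kips.

148 kips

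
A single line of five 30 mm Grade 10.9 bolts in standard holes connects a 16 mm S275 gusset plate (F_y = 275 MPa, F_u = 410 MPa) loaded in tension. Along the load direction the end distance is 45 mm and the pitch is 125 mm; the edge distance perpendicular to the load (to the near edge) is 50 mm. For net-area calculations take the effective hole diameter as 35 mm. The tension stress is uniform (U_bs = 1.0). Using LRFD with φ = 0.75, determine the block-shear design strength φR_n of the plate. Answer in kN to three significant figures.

1240 kN

Shear plane L_v = 45 + 4·125 = 545 mm; A_gv = 545 × 16 = 8720 mm².
A_nv = (545 − 4.5·35) × 16 = 6200 mm².
A_nt = (50 − 0.5·35) × 16 = 520 mm².
0.6 F_u A_nv = 1525 kN; 0.6 F_y A_gv = 1439 kN → shear yielding governs the shear term.
R_n = 1439 + 1.0 × 410 × 520 / 1000 = 1652 kN.
Design strength φR_n = 0.75 × 1652 = 1240 kN.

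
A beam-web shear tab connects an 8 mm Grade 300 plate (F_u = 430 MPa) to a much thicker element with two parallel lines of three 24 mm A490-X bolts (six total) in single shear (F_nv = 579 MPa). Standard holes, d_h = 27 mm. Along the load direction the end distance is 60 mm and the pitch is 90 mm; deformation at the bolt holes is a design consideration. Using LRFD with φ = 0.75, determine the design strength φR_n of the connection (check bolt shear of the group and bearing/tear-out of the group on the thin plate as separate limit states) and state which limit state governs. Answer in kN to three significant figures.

Bolt shear: A_b = π·24²/4 = 452.4 mm²; R_n = 579 × 452.4 × 6 × 1 / 1000 = 1572 kN → 0.75 × 1572 = 1180 kN.
Bearing (1.2 l_c t F_u ≤ 2.4 d t F_u): upper limit = 2.4·24·8·430 / 1000 = 198.1 kN.
  Edge l_c = 60 − 27/2 = 46.5 → r_n = 192 kN; interior l_c = 90 − 27 = 63 → r_n = 198.1 kN.
  R_n,bearing = 2·192 + 4·198.1 = 1176 kN → 0.75 × 1176 = 882 kN.
Bearing governs: 882 kN.

882 kN (bearing governs)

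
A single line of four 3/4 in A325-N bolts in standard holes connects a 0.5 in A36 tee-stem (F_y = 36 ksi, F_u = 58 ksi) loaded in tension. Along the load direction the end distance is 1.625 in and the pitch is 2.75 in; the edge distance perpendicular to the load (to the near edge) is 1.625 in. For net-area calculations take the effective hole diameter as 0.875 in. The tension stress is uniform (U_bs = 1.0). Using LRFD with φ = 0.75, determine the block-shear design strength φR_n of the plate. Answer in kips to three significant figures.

106 kips

Shear plane L_v = 1.625 + 3·2.75 = 9.875 in; A_gv = 9.875 × 0.5 = 4.938 in².
A_nv = (9.875 − 3.5·0.875) × 0.5 = 3.406 in².
A_nt = (1.625 − 0.5·0.875) × 0.5 = 0.5938 in².
0.6 F_u A_nv = 118.5 kips; 0.6 F_y A_gv = 106.6 kips → shear yielding governs the shear term.
R_n = 106.6 + 1.0 × 58 × 0.5938 = 141.1 kips.
Design strength φR_n = 0.75 × 141.1 = 106 kips.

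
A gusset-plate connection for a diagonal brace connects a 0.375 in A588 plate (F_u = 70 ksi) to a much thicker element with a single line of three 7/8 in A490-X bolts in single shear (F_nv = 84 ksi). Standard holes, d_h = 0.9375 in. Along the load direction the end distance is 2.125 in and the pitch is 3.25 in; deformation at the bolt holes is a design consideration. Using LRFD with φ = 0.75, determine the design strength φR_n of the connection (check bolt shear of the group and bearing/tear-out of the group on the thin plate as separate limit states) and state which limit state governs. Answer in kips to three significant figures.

Bolt shear: A_b = π·0.875²/4 = 0.6013 in²; R_n = 84 × 0.6013 × 3 × 1 = 151.5 kips → 0.75 × 151.5 = 114 kips.
Bearing (1.2 l_c t F_u ≤ 2.4 d t F_u): upper limit = 2.4·0.875·0.375·70 = 55.13 kips.
  Edge l_c = 2.125 − 0.9375/2 = 1.656 → r_n = 52.17 kips; interior l_c = 3.25 − 0.9375 = 2.312 → r_n = 55.13 kips.
  R_n,bearing = 1·52.17 + 2·55.13 = 162.4 kips → 0.75 × 162.4 = 122 kips.
Bolt shear governs: 114 kips.

114 kips (bolt shear governs)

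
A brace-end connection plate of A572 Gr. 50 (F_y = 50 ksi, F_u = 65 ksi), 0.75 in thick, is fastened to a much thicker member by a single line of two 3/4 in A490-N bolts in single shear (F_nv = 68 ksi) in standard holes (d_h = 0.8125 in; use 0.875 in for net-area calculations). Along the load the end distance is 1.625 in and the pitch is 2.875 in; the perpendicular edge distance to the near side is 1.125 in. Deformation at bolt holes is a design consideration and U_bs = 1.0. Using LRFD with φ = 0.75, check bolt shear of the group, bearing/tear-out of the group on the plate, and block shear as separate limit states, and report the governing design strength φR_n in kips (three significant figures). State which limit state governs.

45.1 kips (bolt shear governs)

Bolt shear: A_b = π·0.75²/4 = 0.4418 in²; R_n = 68 × 0.4418 × 2 × 1 = 60.08 kips → 0.75 × 60.08 = 45.1 kips.
Bearing: edge l_c = 1.219, r_n = 71.3 kips; interior l_c = 2.062, r_n = 87.75 kips; R_n = 71.3 + 1·87.75 = 159 kips → 119 kips.
Block shear: A_gv = 3.375, A_nv = 2.391, A_nt = 0.5156 in²; R_n = min(0.6F_uA_nv, 0.6F_yA_gv) + U_bs·F_u·A_nt = 126.8 kips → 95.1 kips.
Bolt shear governs: 45.1 kips.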